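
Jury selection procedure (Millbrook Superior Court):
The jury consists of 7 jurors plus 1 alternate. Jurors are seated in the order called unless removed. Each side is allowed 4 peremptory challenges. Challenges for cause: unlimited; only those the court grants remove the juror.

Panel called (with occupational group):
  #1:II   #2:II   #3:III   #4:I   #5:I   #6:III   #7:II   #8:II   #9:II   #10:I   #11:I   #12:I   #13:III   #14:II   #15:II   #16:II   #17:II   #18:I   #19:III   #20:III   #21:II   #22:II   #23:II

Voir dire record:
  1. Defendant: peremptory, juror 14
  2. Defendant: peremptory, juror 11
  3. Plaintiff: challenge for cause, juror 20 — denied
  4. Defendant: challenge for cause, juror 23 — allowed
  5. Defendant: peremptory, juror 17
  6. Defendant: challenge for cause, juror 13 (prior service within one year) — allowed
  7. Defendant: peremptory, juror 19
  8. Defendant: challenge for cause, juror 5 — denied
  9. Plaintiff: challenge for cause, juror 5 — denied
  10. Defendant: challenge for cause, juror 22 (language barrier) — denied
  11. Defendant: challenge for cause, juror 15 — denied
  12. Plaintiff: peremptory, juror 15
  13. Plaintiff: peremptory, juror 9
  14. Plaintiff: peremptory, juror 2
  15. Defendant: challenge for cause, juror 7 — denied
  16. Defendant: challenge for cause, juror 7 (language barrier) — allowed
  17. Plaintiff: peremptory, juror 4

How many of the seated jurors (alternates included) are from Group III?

2

Removed: #2, #4, #7, #9, #11, #13, #14, #15, #17, #19, #23.
Seated (8 incl. alternates): #1, #3, #5, #6, #8, #10, #12, #16.
Of those, in Group III: #3, #6 → 2.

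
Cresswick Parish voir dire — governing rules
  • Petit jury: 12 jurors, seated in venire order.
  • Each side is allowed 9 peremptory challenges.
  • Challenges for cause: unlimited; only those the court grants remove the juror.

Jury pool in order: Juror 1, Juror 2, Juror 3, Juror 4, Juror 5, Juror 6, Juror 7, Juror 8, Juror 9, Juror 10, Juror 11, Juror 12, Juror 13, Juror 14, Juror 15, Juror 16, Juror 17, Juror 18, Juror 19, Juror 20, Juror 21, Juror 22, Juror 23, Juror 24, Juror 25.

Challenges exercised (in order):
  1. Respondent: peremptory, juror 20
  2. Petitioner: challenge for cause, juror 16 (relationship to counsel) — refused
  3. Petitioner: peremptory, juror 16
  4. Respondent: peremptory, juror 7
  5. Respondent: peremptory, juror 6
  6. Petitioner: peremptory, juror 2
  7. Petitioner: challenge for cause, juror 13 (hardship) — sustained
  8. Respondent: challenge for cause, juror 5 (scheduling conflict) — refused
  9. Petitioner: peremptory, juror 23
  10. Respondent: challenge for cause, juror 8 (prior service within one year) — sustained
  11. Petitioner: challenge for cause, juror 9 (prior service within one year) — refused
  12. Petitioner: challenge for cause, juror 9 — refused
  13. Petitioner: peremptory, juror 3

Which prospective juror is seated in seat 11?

Removed: #2, #3, #6, #7, #8, #13, #16, #20, #23. (#5, #9 stay — for-cause denied.)
Seating in order: seats 1–12 → #1, #4, #5, #9, #10, #11, #12, #14, #15, #17, #18, #19.
So seat 11 is #18.

18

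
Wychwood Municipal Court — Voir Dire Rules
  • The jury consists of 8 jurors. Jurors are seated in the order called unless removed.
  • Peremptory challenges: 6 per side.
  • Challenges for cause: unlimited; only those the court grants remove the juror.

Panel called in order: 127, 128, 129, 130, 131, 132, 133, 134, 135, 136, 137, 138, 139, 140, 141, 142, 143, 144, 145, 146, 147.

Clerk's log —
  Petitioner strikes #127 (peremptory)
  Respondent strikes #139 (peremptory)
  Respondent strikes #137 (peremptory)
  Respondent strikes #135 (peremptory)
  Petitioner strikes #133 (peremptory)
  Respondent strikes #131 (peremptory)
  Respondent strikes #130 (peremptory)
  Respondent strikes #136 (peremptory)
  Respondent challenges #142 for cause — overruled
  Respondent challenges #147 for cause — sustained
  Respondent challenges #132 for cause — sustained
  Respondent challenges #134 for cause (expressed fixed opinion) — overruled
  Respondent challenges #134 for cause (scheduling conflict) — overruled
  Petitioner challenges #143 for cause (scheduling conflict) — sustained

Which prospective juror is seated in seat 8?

Removed: #127, #130, #131, #132, #133, #135, #136, #137, #139, #143, #147. (#134, #142 stay — for-cause denied.)
Seating in order: seats 1–8 → #128, #129, #134, #138, #140, #141, #142, #144.
So seat 8 is #144.

144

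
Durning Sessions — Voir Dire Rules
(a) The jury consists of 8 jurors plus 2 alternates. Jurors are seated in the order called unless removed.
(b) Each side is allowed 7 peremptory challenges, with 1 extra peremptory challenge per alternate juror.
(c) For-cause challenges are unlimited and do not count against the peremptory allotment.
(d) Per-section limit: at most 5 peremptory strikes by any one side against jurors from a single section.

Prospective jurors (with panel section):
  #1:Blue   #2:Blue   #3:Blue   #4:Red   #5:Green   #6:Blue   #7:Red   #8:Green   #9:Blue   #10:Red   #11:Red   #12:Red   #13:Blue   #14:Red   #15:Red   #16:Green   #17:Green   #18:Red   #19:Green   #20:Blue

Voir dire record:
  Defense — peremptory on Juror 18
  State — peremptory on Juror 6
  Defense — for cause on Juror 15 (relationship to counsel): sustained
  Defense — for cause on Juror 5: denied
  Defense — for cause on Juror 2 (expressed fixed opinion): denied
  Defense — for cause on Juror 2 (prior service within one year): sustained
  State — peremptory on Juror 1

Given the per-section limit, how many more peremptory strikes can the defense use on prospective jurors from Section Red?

Defense peremptories so far: #18 — 1 of 9 used, 8 left overall.
Against Section Red: #18 — 1 used; per-section cap 5 leaves 4.
Binding limit: min(8, 4) = 4.

4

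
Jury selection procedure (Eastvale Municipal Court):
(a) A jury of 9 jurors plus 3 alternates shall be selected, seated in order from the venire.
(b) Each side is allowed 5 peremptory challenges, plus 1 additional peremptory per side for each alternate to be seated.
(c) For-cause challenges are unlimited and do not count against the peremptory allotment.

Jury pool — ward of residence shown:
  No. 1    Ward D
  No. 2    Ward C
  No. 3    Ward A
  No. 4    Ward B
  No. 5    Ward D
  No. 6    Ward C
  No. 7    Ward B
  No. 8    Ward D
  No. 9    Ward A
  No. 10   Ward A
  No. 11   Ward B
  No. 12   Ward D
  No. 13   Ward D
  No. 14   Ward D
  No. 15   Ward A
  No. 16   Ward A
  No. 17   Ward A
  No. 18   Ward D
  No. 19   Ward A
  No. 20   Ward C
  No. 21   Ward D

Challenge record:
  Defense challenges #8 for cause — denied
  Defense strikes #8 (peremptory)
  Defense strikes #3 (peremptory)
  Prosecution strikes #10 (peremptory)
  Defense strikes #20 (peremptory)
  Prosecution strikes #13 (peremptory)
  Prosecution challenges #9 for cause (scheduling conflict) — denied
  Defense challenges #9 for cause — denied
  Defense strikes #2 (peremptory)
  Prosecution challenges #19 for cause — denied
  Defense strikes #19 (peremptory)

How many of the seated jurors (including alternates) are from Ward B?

Removed: #2, #3, #8, #10, #13, #19, #20.
Seated (12 incl. alternates): #1, #4, #5, #6, #7, #9, #11, #12, #14, #15, #16, #17.
Of those, in Ward B: #4, #7, #11 → 3.

3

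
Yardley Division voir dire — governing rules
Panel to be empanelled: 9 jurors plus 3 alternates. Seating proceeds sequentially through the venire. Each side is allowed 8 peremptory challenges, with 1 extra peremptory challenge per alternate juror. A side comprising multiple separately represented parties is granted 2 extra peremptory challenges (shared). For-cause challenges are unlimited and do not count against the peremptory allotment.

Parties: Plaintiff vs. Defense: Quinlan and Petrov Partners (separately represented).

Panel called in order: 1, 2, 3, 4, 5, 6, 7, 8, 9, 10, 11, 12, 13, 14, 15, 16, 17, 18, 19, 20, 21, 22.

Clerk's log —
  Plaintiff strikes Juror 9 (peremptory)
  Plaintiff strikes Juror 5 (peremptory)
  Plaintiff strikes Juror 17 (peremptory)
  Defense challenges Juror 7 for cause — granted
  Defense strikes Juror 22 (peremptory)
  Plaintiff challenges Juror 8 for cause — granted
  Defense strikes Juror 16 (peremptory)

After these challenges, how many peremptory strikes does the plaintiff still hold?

8

Plaintiff allotment: 8 base + 1 × 3 alternates = 11.
Plaintiff peremptories used: #9, #5, #17 — 3 (the for-cause on #8 doesn't count).
Remaining: 11 − 3 = 8.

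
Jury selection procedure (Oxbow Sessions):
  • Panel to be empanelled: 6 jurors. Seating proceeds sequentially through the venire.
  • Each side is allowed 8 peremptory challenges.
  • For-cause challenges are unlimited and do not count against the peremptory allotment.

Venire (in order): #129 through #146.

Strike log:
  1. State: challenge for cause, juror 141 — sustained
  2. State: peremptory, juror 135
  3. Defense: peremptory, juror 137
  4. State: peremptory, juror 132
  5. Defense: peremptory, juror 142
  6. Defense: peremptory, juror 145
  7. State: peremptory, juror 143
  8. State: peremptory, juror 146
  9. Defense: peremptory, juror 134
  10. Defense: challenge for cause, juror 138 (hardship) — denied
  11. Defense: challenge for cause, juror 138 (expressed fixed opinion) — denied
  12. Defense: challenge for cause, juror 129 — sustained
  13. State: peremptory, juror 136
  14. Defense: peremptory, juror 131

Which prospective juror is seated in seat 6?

Removed: #129, #131, #132, #134, #135, #136, #137, #141, #142, #143, #145, #146. (#138 stays — for-cause denied.)
Filling seats in venire order through position 6: #130, #133, #138, #139, #140, #144.
So seat 6 is #144.

144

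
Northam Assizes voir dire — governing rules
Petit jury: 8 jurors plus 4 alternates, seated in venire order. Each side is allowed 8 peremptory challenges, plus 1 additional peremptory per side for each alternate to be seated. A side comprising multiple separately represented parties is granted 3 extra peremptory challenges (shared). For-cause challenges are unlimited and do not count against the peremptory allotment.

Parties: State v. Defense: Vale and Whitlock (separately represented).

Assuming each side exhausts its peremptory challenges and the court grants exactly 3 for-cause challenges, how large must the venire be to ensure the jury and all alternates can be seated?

Seats to fill: 8 + 4 alternates = 12.
Peremptories — State: 8 + 1×4 = 12; Defense: 8 + 1×4 + 3 = 15; total 27.
For-cause removals: 3.
Minimum venire: 12 + 27 + 3 = 42.

42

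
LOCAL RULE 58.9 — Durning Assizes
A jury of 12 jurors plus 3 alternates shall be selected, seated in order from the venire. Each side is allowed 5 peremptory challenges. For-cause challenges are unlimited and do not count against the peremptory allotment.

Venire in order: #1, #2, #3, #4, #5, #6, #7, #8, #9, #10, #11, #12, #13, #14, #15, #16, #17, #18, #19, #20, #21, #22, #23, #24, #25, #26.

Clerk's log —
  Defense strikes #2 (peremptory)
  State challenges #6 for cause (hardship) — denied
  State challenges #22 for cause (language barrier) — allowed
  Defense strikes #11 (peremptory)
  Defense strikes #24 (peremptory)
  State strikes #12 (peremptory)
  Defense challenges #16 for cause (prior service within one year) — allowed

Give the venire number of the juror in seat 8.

9

Removed: #2, #11, #12, #16, #22, #24. (#6 stays — for-cause denied.)
Filling seats in venire order through position 8: #1, #3, #4, #5, #6, #7, #8, #9.
So seat 8 is #9.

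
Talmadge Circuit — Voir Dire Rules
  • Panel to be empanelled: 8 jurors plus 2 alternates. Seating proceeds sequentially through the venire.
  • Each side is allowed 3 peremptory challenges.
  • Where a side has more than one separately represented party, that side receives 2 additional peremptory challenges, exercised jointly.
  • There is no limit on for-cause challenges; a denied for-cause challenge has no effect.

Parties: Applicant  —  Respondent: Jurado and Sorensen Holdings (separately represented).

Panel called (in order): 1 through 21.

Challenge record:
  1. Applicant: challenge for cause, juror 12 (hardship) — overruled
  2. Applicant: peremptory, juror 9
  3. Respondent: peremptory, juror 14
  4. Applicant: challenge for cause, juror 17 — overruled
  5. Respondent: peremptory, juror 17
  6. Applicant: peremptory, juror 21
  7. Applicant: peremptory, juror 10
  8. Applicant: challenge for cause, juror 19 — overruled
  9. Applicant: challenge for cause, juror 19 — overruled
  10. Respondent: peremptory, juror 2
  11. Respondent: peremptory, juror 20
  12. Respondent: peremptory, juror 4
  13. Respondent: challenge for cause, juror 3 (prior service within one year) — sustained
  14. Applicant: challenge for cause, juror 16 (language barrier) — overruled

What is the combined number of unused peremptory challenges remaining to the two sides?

Applicant allotment: 3. Respondent allotment: 3 base + 2 multi-party = 5.
Applicant peremptories used: #9, #21, #10 — 3 (for-cause on #12, #17, #19, #19, #16 don't count).
Respondent peremptories used: #14, #17, #2, #20, #4 — 5 (the for-cause on #3 doesn't count).
Remaining: (3 − 3) + (5 − 5) = 0.

0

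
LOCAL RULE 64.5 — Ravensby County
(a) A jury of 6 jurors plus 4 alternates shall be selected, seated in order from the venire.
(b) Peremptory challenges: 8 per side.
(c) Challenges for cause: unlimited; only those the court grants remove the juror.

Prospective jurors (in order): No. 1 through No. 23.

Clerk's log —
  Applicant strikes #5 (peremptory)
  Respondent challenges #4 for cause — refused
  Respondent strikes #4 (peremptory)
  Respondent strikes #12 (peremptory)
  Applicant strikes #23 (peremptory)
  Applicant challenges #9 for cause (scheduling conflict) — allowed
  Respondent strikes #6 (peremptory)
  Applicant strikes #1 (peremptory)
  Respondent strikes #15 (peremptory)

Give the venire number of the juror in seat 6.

11

Removed: #1, #4, #5, #6, #9, #12, #15, #23.
Filling seats in venire order through position 6: #2, #3, #7, #8, #10, #11.
So seat 6 is #11.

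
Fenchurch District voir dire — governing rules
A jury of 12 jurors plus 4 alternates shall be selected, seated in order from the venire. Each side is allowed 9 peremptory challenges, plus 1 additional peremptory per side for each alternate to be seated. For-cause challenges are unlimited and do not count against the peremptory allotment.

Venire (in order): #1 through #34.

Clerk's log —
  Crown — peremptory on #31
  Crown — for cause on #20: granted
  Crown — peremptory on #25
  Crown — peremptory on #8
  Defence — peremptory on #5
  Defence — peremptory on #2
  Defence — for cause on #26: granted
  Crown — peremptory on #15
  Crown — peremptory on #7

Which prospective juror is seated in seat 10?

Removed: #2, #5, #7, #8, #15, #20, #25, #26, #31.
Seating in order: seats 1–12 → #1, #3, #4, #6, #9, #10, #11, #12, #13, #14, #16, #17; alternates → #18, #19, #21, #22.
So seat 10 is #14.

14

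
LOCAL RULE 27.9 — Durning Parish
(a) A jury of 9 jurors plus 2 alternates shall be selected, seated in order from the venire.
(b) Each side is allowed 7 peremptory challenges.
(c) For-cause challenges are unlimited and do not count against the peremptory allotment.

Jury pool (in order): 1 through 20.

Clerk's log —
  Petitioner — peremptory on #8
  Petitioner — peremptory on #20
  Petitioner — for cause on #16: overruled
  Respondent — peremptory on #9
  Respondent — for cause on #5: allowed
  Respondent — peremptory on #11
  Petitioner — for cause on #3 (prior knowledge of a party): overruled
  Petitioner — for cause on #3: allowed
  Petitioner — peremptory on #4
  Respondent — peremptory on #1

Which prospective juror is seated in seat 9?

Removed: #1, #3, #4, #5, #8, #9, #11, #20. (#16 stays — for-cause denied.)
Seating in order: seats 1–9 → #2, #6, #7, #10, #12, #13, #14, #15, #16; alternates → #17, #18.
So seat 9 is #16.

16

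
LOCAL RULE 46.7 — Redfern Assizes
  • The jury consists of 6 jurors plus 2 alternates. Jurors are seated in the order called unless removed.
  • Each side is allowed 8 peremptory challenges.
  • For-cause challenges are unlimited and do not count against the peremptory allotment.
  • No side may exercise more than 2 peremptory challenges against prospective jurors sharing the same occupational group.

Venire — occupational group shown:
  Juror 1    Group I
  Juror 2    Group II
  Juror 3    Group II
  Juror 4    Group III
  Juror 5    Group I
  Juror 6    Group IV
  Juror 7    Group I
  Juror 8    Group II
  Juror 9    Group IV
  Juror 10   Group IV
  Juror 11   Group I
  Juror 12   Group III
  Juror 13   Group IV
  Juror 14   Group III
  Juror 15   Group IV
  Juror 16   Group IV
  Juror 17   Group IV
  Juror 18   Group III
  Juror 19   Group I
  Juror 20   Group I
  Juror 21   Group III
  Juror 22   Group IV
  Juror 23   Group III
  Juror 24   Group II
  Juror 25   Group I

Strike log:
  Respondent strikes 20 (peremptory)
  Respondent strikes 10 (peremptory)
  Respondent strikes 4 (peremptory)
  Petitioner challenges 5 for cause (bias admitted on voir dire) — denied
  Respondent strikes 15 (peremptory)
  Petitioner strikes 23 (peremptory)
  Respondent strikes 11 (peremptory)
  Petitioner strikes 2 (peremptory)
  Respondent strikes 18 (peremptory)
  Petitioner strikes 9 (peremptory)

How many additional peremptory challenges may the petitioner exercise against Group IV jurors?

Petitioner peremptories so far: #23, #2, #9 — 3 of 8 used, 5 left overall.
Against Group IV: #9 — 1 used; per-group cap 2 leaves 1.
Binding limit: min(5, 1) = 1.

1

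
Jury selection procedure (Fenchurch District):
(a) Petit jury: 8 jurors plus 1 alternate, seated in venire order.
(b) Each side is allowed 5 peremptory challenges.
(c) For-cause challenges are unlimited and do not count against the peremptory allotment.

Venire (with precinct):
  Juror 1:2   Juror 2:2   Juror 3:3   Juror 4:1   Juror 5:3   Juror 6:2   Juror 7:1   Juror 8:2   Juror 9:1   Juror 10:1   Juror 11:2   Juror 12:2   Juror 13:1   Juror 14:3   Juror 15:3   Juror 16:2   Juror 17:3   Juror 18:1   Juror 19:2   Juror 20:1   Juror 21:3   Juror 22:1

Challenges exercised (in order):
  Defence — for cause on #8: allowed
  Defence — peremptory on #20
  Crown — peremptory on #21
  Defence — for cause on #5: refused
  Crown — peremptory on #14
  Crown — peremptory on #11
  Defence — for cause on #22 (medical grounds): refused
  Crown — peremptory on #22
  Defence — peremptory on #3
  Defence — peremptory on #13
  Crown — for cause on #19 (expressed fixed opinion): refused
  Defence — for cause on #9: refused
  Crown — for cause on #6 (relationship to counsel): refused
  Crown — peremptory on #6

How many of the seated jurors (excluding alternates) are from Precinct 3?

1

Removed: #3, #6, #8, #11, #13, #14, #20, #21, #22.
Seated jurors 1–8: #1, #2, #4, #5, #7, #9, #10, #12 (alternates #15 not counted).
Of those, in Precinct 3: #5 → 1.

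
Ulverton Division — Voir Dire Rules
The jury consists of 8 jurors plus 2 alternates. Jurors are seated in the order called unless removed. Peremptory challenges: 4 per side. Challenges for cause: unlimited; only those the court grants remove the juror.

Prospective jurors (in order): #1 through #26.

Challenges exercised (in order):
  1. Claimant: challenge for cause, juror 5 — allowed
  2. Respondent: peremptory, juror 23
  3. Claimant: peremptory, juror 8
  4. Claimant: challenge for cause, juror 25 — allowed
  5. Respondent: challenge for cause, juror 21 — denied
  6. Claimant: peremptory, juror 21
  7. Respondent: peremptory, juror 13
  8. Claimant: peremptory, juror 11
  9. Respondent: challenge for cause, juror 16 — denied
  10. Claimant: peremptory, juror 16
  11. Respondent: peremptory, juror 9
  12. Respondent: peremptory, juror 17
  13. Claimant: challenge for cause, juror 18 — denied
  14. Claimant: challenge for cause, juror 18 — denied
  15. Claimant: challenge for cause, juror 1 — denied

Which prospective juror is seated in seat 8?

12

Removed: #5, #8, #9, #11, #13, #16, #17, #21, #23, #25. (#1, #18 stay — for-cause denied.)
Filling seats in venire order through position 8: #1, #2, #3, #4, #6, #7, #10, #12.
So seat 8 is #12.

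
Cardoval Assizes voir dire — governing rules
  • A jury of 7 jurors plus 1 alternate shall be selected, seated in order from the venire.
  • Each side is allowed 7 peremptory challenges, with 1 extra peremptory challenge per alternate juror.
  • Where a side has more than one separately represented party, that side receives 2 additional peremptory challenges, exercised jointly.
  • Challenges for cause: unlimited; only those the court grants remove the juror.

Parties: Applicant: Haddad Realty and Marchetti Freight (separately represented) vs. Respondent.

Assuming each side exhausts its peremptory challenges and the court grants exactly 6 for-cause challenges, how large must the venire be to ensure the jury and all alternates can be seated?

32

Seats to fill: 7 + 1 alternates = 8.
Peremptories — Applicant: 7 + 1×1 + 2 = 10; Respondent: 7 + 1×1 = 8; total 18.
For-cause removals: 6.
Minimum venire: 8 + 18 + 6 = 32.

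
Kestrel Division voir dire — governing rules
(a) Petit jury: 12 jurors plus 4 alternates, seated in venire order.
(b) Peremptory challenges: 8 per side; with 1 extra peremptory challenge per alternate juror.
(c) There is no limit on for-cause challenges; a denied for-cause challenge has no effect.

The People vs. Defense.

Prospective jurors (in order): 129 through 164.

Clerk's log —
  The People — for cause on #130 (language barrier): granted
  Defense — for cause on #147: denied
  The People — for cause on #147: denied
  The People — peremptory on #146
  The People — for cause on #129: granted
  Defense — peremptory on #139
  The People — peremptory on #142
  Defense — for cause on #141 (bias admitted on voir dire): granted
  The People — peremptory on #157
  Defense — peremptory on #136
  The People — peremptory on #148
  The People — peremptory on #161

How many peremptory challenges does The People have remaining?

The People allotment: 8 base + 1 × 4 alternates = 12.
The People peremptories used: #146, #142, #157, #148, #161 — 5 (for-cause on #130, #147, #129 don't count).
Remaining: 12 − 5 = 7.

7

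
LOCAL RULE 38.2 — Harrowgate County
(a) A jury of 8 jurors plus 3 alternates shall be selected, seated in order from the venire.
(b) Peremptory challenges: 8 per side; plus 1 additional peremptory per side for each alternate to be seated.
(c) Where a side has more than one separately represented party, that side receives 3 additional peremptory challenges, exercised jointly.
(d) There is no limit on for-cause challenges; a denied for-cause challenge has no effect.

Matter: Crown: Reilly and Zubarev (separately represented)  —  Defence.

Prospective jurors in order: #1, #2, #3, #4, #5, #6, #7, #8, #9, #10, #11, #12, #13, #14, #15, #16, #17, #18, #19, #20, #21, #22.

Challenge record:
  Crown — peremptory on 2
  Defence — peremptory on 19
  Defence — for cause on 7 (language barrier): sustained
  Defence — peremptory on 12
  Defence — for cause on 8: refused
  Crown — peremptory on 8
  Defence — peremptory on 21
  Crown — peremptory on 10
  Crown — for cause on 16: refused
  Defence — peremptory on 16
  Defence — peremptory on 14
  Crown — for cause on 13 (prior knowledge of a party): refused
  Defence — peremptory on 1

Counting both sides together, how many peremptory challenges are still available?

Crown allotment: 8 base + 1 × 3 alternates + 3 multi-party = 14. Defence allotment: 8 base + 1 × 3 alternates = 11.
Crown peremptories used: #2, #8, #10 — 3 (for-cause on #16, #13 don't count).
Defence peremptories used: #19, #12, #21, #16, #14, #1 — 6 (for-cause on #7, #8 don't count).
Remaining: (14 − 3) + (11 − 6) = 16.

16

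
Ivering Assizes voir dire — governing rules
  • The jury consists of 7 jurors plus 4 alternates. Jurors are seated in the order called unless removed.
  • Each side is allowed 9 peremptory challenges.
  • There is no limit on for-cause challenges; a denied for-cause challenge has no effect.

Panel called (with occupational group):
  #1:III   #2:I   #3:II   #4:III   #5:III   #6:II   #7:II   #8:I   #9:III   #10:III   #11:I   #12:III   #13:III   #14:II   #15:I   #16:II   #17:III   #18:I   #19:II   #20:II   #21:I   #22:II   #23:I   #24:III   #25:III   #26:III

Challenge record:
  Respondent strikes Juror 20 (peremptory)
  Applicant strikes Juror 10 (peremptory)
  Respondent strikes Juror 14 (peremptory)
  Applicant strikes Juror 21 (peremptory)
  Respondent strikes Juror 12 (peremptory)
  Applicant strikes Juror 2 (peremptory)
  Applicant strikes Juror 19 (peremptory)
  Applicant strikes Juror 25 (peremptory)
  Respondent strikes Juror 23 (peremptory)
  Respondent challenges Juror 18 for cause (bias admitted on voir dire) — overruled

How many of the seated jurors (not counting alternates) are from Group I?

1

Removed: #2, #10, #12, #14, #19, #20, #21, #23, #25.
Seated jurors 1–7: #1, #3, #4, #5, #6, #7, #8 (alternates #9, #11, #13, #15 not counted).
Of those, in Group I: #8 → 1.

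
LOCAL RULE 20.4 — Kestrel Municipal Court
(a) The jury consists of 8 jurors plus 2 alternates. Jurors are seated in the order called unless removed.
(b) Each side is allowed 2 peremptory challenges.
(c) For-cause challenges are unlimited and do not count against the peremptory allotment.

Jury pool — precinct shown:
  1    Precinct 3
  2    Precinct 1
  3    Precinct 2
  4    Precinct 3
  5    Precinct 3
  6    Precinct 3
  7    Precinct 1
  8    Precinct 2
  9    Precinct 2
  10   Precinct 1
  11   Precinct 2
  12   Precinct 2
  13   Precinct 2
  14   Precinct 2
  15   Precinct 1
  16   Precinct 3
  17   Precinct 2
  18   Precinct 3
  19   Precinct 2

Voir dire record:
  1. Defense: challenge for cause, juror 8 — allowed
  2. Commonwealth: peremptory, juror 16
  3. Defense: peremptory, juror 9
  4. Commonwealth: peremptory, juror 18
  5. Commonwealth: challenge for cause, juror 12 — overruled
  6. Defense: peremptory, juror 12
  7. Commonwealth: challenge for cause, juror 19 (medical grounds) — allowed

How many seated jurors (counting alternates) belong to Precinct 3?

Removed: #8, #9, #12, #16, #18, #19.
Seated (10 incl. alternates): #1, #2, #3, #4, #5, #6, #7, #10, #11, #13.
Of those, in Precinct 3: #1, #4, #5, #6 → 4.

4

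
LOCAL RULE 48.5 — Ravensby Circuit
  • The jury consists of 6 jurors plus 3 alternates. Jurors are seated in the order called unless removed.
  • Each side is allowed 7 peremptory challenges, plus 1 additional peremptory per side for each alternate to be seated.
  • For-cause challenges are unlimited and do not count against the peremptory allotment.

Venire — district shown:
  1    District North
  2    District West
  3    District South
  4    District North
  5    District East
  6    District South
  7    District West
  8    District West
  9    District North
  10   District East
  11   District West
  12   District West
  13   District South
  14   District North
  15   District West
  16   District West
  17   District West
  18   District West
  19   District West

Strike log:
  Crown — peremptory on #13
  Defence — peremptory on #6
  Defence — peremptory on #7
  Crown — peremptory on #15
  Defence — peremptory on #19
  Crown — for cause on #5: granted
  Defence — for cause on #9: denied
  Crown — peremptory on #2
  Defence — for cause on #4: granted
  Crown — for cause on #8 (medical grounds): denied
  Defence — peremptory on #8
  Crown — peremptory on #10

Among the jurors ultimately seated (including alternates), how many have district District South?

Removed: #2, #4, #5, #6, #7, #8, #10, #13, #15, #19.
Seated (9 incl. alternates): #1, #3, #9, #11, #12, #14, #16, #17, #18.
Of those, in District South: #3 → 1.

1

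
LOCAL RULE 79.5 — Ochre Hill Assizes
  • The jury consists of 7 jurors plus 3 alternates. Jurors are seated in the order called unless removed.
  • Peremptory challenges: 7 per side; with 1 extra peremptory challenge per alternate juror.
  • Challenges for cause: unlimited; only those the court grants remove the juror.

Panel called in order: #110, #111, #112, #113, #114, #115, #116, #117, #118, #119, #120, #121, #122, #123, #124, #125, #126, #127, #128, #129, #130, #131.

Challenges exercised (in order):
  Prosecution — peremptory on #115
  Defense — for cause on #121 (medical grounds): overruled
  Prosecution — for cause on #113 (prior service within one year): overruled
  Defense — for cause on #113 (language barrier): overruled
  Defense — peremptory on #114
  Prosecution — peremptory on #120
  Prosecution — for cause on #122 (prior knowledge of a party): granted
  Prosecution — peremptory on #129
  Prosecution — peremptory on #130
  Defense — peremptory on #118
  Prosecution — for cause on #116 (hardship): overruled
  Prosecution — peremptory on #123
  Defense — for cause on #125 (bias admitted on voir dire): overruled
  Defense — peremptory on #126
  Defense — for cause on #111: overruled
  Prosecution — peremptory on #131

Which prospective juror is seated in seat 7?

Removed: #114, #115, #118, #120, #122, #123, #126, #129, #130, #131. (#111, #113, #116, #121, #125 stay — for-cause denied.)
Seating in order: seats 1–7 → #110, #111, #112, #113, #116, #117, #119; alternates → #121, #124, #125.
So seat 7 is #119.

119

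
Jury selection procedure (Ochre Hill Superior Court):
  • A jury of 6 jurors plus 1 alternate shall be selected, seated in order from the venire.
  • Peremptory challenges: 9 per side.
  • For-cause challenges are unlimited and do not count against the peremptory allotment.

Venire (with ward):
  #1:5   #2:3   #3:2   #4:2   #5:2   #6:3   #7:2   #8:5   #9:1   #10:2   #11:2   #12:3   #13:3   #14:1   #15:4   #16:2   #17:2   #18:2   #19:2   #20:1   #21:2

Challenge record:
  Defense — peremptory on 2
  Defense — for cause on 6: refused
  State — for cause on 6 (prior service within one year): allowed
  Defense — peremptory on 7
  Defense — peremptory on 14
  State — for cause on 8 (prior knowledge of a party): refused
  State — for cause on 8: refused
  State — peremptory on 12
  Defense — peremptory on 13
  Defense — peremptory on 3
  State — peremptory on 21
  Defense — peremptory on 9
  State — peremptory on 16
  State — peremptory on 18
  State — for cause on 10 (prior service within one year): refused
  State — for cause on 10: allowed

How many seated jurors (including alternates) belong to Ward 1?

Removed: #2, #3, #6, #7, #9, #10, #12, #13, #14, #16, #18, #21.
Seated (7 incl. alternates): #1, #4, #5, #8, #11, #15, #17.
None of those are in Ward 1 → 0.

0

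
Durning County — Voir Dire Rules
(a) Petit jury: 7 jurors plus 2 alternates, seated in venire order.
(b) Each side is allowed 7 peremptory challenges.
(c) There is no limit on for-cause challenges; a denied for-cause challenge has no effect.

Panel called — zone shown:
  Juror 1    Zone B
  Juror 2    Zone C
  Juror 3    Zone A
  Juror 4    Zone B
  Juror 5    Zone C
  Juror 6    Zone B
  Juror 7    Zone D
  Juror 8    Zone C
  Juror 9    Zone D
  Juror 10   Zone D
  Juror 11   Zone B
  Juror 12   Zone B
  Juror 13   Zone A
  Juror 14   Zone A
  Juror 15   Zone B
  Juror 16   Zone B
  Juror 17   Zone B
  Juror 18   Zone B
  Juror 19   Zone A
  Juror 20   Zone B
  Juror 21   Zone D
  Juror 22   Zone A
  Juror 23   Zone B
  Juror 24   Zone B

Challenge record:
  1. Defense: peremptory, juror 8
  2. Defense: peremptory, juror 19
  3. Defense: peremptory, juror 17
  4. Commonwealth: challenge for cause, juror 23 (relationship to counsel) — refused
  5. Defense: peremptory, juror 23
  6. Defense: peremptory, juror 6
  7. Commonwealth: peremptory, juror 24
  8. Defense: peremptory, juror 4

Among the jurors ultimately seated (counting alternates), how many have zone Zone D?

Removed: #4, #6, #8, #17, #19, #23, #24.
Seated (9 incl. alternates): #1, #2, #3, #5, #7, #9, #10, #11, #12.
Of those, in Zone D: #7, #9, #10 → 3.

3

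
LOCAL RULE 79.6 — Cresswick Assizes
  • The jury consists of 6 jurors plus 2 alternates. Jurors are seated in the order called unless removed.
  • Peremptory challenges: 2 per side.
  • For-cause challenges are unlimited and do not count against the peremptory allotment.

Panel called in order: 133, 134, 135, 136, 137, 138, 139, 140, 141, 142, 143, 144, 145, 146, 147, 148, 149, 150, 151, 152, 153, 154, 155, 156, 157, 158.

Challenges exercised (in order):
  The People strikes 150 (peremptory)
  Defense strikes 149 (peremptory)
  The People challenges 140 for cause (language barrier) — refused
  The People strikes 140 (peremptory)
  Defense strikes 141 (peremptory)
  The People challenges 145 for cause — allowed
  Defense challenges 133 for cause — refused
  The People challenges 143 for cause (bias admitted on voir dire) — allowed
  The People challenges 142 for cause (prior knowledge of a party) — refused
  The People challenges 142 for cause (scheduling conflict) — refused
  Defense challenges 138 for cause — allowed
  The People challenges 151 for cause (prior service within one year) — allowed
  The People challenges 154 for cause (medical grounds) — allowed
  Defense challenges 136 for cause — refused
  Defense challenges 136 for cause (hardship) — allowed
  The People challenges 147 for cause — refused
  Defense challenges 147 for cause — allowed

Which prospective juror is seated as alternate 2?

Removed: #136, #138, #140, #141, #143, #145, #147, #149, #150, #151, #154. (#133, #142 stay — for-cause denied.)
Filling seats in venire order through position 8: #133, #134, #135, #137, #139, #142, #144, #146.
So alternate 2 is #146.

146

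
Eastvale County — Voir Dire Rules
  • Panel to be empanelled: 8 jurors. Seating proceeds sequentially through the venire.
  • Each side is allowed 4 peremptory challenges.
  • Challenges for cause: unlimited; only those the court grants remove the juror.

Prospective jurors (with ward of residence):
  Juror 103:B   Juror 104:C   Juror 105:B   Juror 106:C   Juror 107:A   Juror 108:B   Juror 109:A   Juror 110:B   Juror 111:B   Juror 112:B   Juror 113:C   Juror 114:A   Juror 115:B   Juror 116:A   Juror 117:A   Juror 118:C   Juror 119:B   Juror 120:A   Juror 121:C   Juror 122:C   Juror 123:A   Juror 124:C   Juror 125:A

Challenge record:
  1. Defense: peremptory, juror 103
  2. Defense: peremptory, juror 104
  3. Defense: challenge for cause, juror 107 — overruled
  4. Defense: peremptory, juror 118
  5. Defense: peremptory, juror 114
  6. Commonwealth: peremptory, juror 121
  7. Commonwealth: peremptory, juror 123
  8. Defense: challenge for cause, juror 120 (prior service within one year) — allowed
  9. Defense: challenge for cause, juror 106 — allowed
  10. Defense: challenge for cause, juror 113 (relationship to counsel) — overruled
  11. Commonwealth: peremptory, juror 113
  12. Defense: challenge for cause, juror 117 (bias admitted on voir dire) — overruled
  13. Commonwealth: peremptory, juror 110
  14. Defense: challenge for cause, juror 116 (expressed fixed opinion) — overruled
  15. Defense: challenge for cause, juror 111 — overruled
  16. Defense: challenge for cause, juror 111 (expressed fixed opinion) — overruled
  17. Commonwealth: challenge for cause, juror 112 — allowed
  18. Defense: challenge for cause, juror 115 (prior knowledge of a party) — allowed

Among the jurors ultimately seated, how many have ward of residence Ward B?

4

Removed: #103, #104, #106, #110, #112, #113, #114, #115, #118, #120, #121, #123.
Seated jurors 1–8: #105, #107, #108, #109, #111, #116, #117, #119.
Of those, in Ward B: #105, #108, #111, #119 → 4.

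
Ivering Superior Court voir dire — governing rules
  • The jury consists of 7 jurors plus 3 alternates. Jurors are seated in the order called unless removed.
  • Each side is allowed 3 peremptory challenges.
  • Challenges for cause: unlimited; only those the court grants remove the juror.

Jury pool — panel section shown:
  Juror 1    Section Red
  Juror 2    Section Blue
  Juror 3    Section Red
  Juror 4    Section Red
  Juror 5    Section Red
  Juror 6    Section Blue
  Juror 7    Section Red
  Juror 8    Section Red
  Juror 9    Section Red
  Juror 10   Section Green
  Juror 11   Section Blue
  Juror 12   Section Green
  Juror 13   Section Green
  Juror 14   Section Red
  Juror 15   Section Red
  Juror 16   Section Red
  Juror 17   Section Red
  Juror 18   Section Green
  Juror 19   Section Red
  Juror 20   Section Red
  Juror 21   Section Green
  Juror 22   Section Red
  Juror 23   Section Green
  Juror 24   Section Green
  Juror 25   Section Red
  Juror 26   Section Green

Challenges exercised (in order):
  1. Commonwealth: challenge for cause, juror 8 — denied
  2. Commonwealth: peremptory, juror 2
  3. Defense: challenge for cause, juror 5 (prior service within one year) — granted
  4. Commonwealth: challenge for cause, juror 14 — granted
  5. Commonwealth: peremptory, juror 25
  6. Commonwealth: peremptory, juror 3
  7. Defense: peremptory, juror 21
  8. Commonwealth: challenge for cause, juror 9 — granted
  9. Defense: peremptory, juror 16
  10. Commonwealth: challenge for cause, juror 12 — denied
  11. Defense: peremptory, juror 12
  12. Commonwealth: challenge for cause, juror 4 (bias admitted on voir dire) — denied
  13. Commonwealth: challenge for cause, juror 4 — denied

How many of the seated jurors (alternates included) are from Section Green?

Removed: #2, #3, #5, #9, #12, #14, #16, #21, #25.
Seated (10 incl. alternates): #1, #4, #6, #7, #8, #10, #11, #13, #15, #17.
Of those, in Section Green: #10, #13 → 2.

2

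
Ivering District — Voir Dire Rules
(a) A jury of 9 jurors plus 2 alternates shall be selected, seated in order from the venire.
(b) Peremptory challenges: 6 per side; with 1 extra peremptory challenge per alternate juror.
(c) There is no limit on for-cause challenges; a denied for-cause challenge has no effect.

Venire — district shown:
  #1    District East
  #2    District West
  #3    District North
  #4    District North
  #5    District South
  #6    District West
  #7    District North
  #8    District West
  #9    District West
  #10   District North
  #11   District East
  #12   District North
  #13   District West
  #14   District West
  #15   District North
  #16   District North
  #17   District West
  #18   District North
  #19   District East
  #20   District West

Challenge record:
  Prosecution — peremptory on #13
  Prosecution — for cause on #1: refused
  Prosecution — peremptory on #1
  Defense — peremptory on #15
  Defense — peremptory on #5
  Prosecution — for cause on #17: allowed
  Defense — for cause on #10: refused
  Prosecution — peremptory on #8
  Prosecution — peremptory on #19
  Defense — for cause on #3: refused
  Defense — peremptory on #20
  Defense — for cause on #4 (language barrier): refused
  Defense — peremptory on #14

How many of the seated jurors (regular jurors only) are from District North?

Removed: #1, #5, #8, #13, #14, #15, #17, #19, #20.
Seated jurors 1–9: #2, #3, #4, #6, #7, #9, #10, #11, #12 (alternates #16, #18 not counted).
Of those, in District North: #3, #4, #7, #10, #12 → 5.

5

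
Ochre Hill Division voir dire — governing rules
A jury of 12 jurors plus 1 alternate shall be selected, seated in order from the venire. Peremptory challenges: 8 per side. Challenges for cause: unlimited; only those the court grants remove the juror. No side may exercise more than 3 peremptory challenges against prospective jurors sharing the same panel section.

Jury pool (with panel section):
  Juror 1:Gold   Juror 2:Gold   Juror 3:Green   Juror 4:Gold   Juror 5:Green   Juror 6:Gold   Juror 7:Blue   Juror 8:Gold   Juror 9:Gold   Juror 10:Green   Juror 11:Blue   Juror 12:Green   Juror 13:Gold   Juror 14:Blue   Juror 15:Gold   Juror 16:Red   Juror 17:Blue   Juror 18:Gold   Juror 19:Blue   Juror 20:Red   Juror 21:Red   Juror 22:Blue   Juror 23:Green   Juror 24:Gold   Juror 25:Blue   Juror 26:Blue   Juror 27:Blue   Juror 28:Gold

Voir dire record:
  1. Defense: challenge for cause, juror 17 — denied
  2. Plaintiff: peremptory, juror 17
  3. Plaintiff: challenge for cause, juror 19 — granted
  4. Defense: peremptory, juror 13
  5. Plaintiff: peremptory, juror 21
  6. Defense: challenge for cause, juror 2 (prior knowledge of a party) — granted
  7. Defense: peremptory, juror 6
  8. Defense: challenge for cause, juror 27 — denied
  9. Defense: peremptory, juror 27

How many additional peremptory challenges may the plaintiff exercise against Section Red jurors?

Plaintiff peremptories so far: #17, #21 — 2 of 8 used, 6 left overall.
Against Section Red: #21 — 1 used; per-section cap 3 leaves 2.
Binding limit: min(6, 2) = 2.

2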